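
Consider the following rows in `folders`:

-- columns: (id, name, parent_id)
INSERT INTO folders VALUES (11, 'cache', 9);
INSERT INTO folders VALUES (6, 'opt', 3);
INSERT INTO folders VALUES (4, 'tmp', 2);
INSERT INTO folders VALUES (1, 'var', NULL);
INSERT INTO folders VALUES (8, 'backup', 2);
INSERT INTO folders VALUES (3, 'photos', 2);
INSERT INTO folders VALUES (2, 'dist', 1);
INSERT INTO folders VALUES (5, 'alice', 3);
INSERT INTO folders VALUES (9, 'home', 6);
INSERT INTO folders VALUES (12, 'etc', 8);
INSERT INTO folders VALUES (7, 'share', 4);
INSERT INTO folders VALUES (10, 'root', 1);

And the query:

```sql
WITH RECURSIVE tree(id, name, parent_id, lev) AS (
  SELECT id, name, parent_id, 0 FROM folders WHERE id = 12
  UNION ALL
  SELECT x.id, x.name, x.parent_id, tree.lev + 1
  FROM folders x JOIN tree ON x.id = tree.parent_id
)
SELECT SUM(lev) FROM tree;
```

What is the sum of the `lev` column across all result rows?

Base: id=12 (etc), parent_id=8, lev 0.
Iteration 1: join on id=8 -> backup (id 8, parent_id=2, lev 1).
Iteration 2: join on id=2 -> dist (id 2, parent_id=1, lev 2).
Iteration 3: join on id=1 -> var (id 1, parent_id=NULL, lev 3).
Iteration 4: parent_id is NULL; no match; recursion stops.
SUM(lev) = 0 + 1 + 2 + 3 = 6.

6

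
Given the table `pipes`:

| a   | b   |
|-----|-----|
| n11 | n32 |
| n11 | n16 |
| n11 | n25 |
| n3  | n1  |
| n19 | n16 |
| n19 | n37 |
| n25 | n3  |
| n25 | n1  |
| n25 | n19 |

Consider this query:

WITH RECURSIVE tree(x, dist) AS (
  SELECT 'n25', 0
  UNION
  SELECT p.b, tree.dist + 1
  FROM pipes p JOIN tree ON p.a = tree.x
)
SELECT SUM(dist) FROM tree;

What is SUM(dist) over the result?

9

Base: (n25, dist=0).
Iteration 1: edges from {n25} -> (n1, dist=1), (n19, dist=1), (n3, dist=1).
Iteration 2: edges from {n1,n19,n3} -> (n1, dist=2), (n16, dist=2), (n37, dist=2).
Iteration 3: no outgoing edges from {n1,n16,n37}; recursion stops.
SUM(dist) = 0 + 1 + 1 + 1 + 2 + 2 + 2 = 9.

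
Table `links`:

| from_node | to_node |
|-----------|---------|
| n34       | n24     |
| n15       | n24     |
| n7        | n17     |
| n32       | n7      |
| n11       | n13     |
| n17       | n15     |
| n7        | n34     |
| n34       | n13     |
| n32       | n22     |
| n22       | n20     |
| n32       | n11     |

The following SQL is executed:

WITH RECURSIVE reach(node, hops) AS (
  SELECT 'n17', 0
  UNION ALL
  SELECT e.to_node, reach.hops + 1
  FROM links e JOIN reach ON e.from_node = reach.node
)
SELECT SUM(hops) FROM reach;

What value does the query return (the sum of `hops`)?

3

Base: (n17, hops=0).
Iteration 1: edges from {n17} -> (n15, hops=1).
Iteration 2: edges from {n15} -> (n24, hops=2).
Iteration 3: no outgoing edges from {n24}; recursion stops.
SUM(hops) = 0 + 1 + 2 = 3.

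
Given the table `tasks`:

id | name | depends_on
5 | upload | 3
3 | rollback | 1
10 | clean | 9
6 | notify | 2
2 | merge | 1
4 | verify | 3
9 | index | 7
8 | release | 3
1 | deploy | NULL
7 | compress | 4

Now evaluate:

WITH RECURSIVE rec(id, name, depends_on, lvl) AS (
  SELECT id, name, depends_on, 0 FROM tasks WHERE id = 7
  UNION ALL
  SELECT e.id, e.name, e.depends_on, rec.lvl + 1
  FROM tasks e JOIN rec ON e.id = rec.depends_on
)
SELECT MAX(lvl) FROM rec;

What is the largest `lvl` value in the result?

3

Base: id=7 (compress), depends_on=4, lvl 0.
Iteration 1: join on id=4 -> verify (id 4, depends_on=3, lvl 1).
Iteration 2: join on id=3 -> rollback (id 3, depends_on=1, lvl 2).
Iteration 3: join on id=1 -> deploy (id 1, depends_on=NULL, lvl 3).
Iteration 4: depends_on is NULL; no match; recursion stops.
lvl values: 0, 1, 2, 3; the maximum is 3.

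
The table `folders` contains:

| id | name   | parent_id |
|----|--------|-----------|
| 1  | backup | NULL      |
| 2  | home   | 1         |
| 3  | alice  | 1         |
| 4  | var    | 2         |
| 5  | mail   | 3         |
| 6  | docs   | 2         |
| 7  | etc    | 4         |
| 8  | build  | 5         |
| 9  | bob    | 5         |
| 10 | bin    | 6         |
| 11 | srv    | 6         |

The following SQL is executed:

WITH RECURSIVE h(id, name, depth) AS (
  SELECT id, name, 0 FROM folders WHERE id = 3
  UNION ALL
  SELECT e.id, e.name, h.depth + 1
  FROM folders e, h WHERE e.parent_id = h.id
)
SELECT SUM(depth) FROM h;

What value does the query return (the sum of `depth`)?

Base: id=3 (alice) at depth 0.
Iteration 1: rows with parent_id in {3} -> mail (id 5, depth 1).
Iteration 2: rows with parent_id in {5} -> build (id 8, depth 2), bob (id 9, depth 2).
Iteration 3: no rows with parent_id in {8,9}; recursion stops.
SUM(depth) = 0 + 1 + 2 + 2 = 5.

5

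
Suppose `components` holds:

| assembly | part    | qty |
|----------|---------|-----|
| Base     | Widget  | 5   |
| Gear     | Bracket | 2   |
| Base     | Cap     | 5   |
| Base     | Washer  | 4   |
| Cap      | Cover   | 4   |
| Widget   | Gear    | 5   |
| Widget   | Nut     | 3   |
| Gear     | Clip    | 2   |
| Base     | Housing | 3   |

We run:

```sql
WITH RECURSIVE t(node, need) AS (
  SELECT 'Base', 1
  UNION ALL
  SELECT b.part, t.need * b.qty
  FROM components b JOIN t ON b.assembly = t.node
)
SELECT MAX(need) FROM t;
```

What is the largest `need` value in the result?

50

Base: (Base, need=1).
Iteration 1: components of {Base} -> Cap = 1*5 = 5, Housing = 1*3 = 3, Washer = 1*4 = 4, Widget = 1*5 = 5.
Iteration 2: components of {Cap,Housing,Washer,Widget} -> Cover = 5*4 = 20, Gear = 5*5 = 25, Nut = 5*3 = 15.
Iteration 3: components of {Cover,Gear,Nut} -> Bracket = 25*2 = 50, Clip = 25*2 = 50.
Iteration 4: no further components; recursion stops.
need values: 1, 5, 4, 5, 3, 20, 25, 15, 50, 50; the maximum is 50.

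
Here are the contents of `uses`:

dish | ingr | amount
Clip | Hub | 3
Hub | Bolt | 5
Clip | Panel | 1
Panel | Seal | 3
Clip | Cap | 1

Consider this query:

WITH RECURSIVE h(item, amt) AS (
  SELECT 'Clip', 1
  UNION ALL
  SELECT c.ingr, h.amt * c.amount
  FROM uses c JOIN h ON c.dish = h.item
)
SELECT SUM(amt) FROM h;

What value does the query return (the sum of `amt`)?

Base: (Clip, amt=1).
Iteration 1: components of {Clip} -> Cap = 1*1 = 1, Hub = 1*3 = 3, Panel = 1*1 = 1.
Iteration 2: components of {Cap,Hub,Panel} -> Bolt = 3*5 = 15, Seal = 1*3 = 3.
Iteration 3: no further components; recursion stops.
SUM(amt) = 1 + 3 + 1 + 1 + 15 + 3 = 24.

24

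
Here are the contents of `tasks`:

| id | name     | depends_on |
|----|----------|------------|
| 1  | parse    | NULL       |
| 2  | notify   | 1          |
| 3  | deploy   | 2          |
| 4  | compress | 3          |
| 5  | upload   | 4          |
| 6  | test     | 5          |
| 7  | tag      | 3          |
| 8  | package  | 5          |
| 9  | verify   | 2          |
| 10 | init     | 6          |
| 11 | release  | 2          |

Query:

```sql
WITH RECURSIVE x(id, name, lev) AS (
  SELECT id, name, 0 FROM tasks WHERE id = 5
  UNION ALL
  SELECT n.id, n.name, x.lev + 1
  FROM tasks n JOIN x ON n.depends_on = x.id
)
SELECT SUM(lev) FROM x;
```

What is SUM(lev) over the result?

4

Base: id=5 (upload) at lev 0.
Iteration 1: rows with depends_on in {5} -> test (id 6, lev 1), package (id 8, lev 1).
Iteration 2: rows with depends_on in {6,8} -> init (id 10, lev 2).
Iteration 3: no rows with depends_on in {10}; recursion stops.
SUM(lev) = 0 + 1 + 1 + 2 = 4.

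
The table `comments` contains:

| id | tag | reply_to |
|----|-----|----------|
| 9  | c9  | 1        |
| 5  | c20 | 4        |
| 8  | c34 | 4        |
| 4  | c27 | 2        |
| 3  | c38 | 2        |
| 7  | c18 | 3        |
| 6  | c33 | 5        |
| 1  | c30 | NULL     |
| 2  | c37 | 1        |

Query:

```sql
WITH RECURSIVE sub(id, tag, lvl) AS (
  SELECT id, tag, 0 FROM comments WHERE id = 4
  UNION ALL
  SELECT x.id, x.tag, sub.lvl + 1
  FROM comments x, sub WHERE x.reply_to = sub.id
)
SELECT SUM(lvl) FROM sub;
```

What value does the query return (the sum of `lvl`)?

Base: id=4 (c27) at lvl 0.
Iteration 1: rows with reply_to in {4} -> c20 (id 5, lvl 1), c34 (id 8, lvl 1).
Iteration 2: rows with reply_to in {5,8} -> c33 (id 6, lvl 2).
Iteration 3: no rows with reply_to in {6}; recursion stops.
SUM(lvl) = 0 + 1 + 1 + 2 = 4.

4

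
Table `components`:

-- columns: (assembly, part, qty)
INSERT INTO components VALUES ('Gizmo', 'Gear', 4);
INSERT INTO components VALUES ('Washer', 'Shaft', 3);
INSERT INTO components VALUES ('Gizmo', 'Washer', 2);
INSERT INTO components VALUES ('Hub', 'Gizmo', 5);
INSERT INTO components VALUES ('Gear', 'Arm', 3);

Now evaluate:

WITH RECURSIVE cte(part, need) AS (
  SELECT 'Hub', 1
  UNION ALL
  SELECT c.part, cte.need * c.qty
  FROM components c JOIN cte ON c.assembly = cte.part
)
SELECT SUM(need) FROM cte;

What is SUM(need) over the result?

Base: (Hub, need=1).
Iteration 1: components of {Hub} -> Gizmo = 1*5 = 5.
Iteration 2: components of {Gizmo} -> Gear = 5*4 = 20, Washer = 5*2 = 10.
Iteration 3: components of {Gear,Washer} -> Arm = 20*3 = 60, Shaft = 10*3 = 30.
Iteration 4: no further components; recursion stops.
SUM(need) = 1 + 5 + 20 + 10 + 60 + 30 = 126.

126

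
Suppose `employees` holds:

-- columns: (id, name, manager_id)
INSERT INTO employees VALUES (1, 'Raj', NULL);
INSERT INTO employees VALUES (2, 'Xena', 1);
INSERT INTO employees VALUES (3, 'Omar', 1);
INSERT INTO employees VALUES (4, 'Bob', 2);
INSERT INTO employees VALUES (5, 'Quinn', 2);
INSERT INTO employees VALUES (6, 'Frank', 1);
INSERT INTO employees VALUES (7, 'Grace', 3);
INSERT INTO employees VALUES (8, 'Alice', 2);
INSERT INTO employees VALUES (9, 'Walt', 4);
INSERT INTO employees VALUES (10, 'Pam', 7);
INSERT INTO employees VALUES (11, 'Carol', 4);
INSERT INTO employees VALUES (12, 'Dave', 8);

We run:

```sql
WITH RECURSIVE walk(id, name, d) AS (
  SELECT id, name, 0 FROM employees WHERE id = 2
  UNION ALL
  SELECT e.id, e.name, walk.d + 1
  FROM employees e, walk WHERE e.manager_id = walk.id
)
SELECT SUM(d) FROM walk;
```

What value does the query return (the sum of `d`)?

Base: id=2 (Xena) at d 0.
Iteration 1: rows with manager_id in {2} -> Bob (id 4, d 1), Quinn (id 5, d 1), Alice (id 8, d 1).
Iteration 2: rows with manager_id in {4,5,8} -> Walt (id 9, d 2), Carol (id 11, d 2), Dave (id 12, d 2).
Iteration 3: no rows with manager_id in {9,11,12}; recursion stops.
SUM(d) = 0 + 1 + 1 + 1 + 2 + 2 + 2 = 9.

9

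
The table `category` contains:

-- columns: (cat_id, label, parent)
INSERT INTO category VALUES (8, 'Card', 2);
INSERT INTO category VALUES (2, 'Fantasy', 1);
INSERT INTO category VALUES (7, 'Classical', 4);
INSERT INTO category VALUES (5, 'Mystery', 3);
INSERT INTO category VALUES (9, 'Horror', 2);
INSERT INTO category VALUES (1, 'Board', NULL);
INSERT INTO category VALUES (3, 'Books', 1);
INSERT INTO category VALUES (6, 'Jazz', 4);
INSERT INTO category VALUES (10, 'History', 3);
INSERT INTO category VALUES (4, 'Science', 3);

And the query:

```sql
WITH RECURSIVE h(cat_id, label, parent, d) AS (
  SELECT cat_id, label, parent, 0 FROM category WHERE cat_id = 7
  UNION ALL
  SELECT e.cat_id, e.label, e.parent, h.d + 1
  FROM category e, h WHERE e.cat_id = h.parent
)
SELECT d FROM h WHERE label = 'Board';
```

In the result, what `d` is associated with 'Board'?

Base: cat_id=7 (Classical), parent=4, d 0.
Iteration 1: join on cat_id=4 -> Science (id 4, parent=3, d 1).
Iteration 2: join on cat_id=3 -> Books (id 3, parent=1, d 2).
Iteration 3: join on cat_id=1 -> Board (id 1, parent=NULL, d 3).
Iteration 4: parent is NULL; no match; recursion stops.

3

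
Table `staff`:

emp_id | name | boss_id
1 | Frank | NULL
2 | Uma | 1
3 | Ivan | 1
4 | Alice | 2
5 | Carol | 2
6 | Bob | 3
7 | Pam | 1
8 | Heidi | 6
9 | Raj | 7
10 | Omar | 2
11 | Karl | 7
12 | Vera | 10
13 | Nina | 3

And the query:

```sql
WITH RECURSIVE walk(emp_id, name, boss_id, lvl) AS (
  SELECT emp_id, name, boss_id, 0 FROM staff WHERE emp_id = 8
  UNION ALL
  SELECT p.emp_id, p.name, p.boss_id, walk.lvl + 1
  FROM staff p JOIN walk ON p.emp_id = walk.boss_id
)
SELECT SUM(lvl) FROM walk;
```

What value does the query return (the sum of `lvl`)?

6

Base: emp_id=8 (Heidi), boss_id=6, lvl 0.
Iteration 1: join on emp_id=6 -> Bob (id 6, boss_id=3, lvl 1).
Iteration 2: join on emp_id=3 -> Ivan (id 3, boss_id=1, lvl 2).
Iteration 3: join on emp_id=1 -> Frank (id 1, boss_id=NULL, lvl 3).
Iteration 4: boss_id is NULL; no match; recursion stops.
SUM(lvl) = 0 + 1 + 2 + 3 = 6.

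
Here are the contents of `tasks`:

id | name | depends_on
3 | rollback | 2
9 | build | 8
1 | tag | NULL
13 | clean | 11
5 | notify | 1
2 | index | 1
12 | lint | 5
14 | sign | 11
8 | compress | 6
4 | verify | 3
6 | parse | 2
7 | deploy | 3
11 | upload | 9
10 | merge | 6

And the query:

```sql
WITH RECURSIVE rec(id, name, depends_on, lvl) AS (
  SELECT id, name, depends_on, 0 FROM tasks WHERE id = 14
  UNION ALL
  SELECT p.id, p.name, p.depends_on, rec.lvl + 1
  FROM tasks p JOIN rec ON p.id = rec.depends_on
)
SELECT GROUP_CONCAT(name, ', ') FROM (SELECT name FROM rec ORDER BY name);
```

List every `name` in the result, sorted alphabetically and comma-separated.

Base: id=14 (sign), depends_on=11, lvl 0.
Iteration 1: join on id=11 -> upload (id 11, depends_on=9, lvl 1).
Iteration 2: join on id=9 -> build (id 9, depends_on=8, lvl 2).
Iteration 3: join on id=8 -> compress (id 8, depends_on=6, lvl 3).
Iteration 4: join on id=6 -> parse (id 6, depends_on=2, lvl 4).
Iteration 5: join on id=2 -> index (id 2, depends_on=1, lvl 5).
Iteration 6: join on id=1 -> tag (id 1, depends_on=NULL, lvl 6).
Iteration 7: depends_on is NULL; no match; recursion stops.

build, compress, index, parse, sign, tag, upload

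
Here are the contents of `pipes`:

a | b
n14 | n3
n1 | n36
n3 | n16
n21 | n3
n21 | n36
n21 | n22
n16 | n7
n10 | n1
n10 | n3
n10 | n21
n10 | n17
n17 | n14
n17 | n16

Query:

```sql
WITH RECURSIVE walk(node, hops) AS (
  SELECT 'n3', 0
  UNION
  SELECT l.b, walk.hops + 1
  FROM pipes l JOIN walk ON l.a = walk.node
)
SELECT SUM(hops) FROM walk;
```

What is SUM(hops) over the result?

Base: (n3, hops=0).
Iteration 1: edges from {n3} -> (n16, hops=1).
Iteration 2: edges from {n16} -> (n7, hops=2).
Iteration 3: no outgoing edges from {n7}; recursion stops.
SUM(hops) = 0 + 1 + 2 = 3.

3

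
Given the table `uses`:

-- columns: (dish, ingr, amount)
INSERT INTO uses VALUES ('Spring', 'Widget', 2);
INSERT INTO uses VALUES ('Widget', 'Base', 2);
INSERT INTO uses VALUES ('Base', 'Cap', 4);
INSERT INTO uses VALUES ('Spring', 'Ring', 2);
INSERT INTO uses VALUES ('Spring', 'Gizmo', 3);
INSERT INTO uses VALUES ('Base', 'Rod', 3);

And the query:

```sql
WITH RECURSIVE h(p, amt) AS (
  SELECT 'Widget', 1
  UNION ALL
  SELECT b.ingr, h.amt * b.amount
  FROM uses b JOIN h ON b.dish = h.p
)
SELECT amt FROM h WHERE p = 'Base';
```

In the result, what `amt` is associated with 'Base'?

2

Base: (Widget, amt=1).
Iteration 1: components of {Widget} -> Base = 1*2 = 2.
Iteration 2: components of {Base} -> Cap = 2*4 = 8, Rod = 2*3 = 6.
Iteration 3: no further components; recursion stops.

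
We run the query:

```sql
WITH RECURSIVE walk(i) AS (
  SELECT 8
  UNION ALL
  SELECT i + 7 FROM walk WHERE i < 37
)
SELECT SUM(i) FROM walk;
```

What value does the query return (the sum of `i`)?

153

Base: i=8.
Iteration 1: 8 < 37 holds -> i = 8 + 7 = 15.
Iteration 2: 15 < 37 holds -> i = 15 + 7 = 22.
Iteration 3: 22 < 37 holds -> i = 22 + 7 = 29.
Iteration 4: 29 < 37 holds -> i = 29 + 7 = 36.
Iteration 5: 36 < 37 holds -> i = 36 + 7 = 43.
Iteration 6: 43 < 37 fails; recursion stops.
SUM(i) = 8 + 15 + 22 + 29 + 36 + 43 = 153.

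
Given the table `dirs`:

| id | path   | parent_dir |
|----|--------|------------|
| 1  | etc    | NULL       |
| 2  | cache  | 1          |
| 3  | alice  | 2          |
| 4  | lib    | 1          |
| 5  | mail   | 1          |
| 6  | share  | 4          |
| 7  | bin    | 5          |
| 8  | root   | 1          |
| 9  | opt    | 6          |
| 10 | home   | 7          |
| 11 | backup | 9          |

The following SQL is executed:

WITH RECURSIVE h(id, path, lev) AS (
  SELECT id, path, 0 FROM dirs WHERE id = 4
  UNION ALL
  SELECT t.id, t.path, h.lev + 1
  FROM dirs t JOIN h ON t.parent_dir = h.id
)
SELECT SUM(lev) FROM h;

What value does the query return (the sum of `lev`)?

Base: id=4 (lib) at lev 0.
Iteration 1: rows with parent_dir in {4} -> share (id 6, lev 1).
Iteration 2: rows with parent_dir in {6} -> opt (id 9, lev 2).
Iteration 3: rows with parent_dir in {9} -> backup (id 11, lev 3).
Iteration 4: no rows with parent_dir in {11}; recursion stops.
SUM(lev) = 0 + 1 + 2 + 3 = 6.

6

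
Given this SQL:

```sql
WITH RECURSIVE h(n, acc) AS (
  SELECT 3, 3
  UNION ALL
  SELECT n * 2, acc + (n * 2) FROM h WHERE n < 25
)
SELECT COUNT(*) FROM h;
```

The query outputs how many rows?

Base: n=3, acc=3.
Iteration 1: 3 < 25 holds -> n = 3 * 2 = 6, acc = 3 + 6 = 9.
Iteration 2: 6 < 25 holds -> n = 6 * 2 = 12, acc = 9 + 12 = 21.
Iteration 3: 12 < 25 holds -> n = 12 * 2 = 24, acc = 21 + 24 = 45.
Iteration 4: 24 < 25 holds -> n = 24 * 2 = 48, acc = 45 + 48 = 93.
Iteration 5: 48 < 25 fails; recursion stops.
Total rows emitted: 5.

5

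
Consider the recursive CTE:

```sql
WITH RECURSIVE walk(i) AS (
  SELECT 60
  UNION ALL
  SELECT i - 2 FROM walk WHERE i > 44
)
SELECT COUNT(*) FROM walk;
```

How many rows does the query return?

Base: i=60.
Iteration 1: 60 > 44 holds -> i = 60 - 2 = 58.
Iteration 2: 58 > 44 holds -> i = 58 - 2 = 56.
Iteration 3: 56 > 44 holds -> i = 56 - 2 = 54.
Iteration 4: 54 > 44 holds -> i = 54 - 2 = 52.
Iteration 5: 52 > 44 holds -> i = 52 - 2 = 50.
Iteration 6: 50 > 44 holds -> i = 50 - 2 = 48.
Iteration 7: 48 > 44 holds -> i = 48 - 2 = 46.
Iteration 8: 46 > 44 holds -> i = 46 - 2 = 44.
Iteration 9: 44 > 44 fails; recursion stops.
Total rows emitted: 9.

9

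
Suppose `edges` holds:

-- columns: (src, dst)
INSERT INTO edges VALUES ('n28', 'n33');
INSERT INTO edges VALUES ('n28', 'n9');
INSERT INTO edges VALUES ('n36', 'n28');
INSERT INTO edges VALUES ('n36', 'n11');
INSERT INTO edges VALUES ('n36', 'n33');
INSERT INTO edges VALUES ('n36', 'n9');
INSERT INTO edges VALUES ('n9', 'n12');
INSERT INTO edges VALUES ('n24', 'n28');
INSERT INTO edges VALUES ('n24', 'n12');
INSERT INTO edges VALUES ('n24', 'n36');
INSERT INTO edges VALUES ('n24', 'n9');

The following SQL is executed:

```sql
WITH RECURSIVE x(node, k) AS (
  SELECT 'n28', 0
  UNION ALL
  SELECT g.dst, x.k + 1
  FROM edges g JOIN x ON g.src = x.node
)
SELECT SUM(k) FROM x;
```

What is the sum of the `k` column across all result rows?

Base: (n28, k=0).
Iteration 1: edges from {n28} -> (n33, k=1), (n9, k=1).
Iteration 2: edges from {n33,n9} -> (n12, k=2).
Iteration 3: no outgoing edges from {n12}; recursion stops.
SUM(k) = 0 + 1 + 1 + 2 = 4.

4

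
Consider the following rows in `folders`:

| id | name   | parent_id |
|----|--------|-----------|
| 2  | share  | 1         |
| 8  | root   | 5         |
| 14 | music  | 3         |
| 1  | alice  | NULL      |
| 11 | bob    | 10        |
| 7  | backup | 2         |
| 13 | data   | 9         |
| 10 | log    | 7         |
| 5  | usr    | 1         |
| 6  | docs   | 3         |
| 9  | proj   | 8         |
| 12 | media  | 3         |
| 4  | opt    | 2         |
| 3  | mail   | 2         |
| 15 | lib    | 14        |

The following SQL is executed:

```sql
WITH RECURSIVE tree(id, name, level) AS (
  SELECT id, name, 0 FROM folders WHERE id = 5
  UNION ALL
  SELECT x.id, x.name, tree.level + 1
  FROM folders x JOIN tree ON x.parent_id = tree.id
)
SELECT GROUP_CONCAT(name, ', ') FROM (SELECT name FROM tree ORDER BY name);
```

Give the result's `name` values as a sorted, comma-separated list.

data, proj, root, usr

Base: id=5 (usr) at level 0.
Iteration 1: rows with parent_id in {5} -> root (id 8, level 1).
Iteration 2: rows with parent_id in {8} -> proj (id 9, level 2).
Iteration 3: rows with parent_id in {9} -> data (id 13, level 3).
Iteration 4: no rows with parent_id in {13}; recursion stops.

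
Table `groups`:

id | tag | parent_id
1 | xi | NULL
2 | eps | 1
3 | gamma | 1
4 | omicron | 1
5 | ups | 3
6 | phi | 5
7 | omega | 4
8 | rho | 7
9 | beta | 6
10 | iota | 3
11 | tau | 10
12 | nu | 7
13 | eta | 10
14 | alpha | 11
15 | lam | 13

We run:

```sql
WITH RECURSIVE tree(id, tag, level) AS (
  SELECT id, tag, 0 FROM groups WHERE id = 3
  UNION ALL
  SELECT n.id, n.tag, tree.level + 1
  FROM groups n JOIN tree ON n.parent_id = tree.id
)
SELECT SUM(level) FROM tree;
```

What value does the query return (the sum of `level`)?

Base: id=3 (gamma) at level 0.
Iteration 1: rows with parent_id in {3} -> ups (id 5, level 1), iota (id 10, level 1).
Iteration 2: rows with parent_id in {5,10} -> phi (id 6, level 2), tau (id 11, level 2), eta (id 13, level 2).
Iteration 3: rows with parent_id in {6,11,13} -> beta (id 9, level 3), alpha (id 14, level 3), lam (id 15, level 3).
Iteration 4: no rows with parent_id in {9,14,15}; recursion stops.
SUM(level) = 0 + 1 + 1 + 2 + 2 + 2 + 3 + 3 + 3 = 17.

17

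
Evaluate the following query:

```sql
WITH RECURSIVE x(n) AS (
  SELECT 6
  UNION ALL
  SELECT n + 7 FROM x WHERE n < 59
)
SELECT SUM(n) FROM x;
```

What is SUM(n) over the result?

306

Base: n=6.
Iteration 1: 6 < 59 holds -> n = 6 + 7 = 13.
Iteration 2: 13 < 59 holds -> n = 13 + 7 = 20.
Iteration 3: 20 < 59 holds -> n = 20 + 7 = 27.
Iteration 4: 27 < 59 holds -> n = 27 + 7 = 34.
Iteration 5: 34 < 59 holds -> n = 34 + 7 = 41.
Iteration 6: 41 < 59 holds -> n = 41 + 7 = 48.
Iteration 7: 48 < 59 holds -> n = 48 + 7 = 55.
Iteration 8: 55 < 59 holds -> n = 55 + 7 = 62.
Iteration 9: 62 < 59 fails; recursion stops.
SUM(n) = 6 + 13 + 20 + 27 + 34 + 41 + 48 + 55 + 62 = 306.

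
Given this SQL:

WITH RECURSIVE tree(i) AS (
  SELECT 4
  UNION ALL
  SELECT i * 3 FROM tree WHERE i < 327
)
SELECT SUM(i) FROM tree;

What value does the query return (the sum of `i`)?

1456

Base: i=4.
Iteration 1: 4 < 327 holds -> i = 4 * 3 = 12.
Iteration 2: 12 < 327 holds -> i = 12 * 3 = 36.
Iteration 3: 36 < 327 holds -> i = 36 * 3 = 108.
Iteration 4: 108 < 327 holds -> i = 108 * 3 = 324.
Iteration 5: 324 < 327 holds -> i = 324 * 3 = 972.
Iteration 6: 972 < 327 fails; recursion stops.
SUM(i) = 4 + 12 + 36 + 108 + 324 + 972 = 1456.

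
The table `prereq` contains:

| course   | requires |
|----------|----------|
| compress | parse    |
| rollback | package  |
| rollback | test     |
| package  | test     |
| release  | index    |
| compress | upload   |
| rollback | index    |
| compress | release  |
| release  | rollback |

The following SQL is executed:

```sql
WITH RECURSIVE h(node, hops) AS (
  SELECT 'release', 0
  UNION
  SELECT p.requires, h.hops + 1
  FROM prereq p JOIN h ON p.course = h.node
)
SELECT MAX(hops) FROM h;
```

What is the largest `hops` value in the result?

Base: (release, hops=0).
Iteration 1: edges from {release} -> (index, hops=1), (rollback, hops=1).
Iteration 2: edges from {index,rollback} -> (index, hops=2), (package, hops=2), (test, hops=2).
Iteration 3: edges from {index,package,test} -> (test, hops=3).
Iteration 4: no outgoing edges from {test}; recursion stops.
hops values: 0, 1, 1, 2, 2, 2, 3; the maximum is 3.

3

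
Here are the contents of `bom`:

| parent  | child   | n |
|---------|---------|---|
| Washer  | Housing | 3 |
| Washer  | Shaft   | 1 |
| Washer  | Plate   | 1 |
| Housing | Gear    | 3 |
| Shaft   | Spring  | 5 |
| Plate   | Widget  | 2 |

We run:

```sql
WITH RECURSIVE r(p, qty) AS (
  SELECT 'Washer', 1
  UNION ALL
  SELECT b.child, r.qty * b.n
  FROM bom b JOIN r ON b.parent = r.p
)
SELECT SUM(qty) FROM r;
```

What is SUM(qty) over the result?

Base: (Washer, qty=1).
Iteration 1: components of {Washer} -> Housing = 1*3 = 3, Plate = 1*1 = 1, Shaft = 1*1 = 1.
Iteration 2: components of {Housing,Plate,Shaft} -> Gear = 3*3 = 9, Spring = 1*5 = 5, Widget = 1*2 = 2.
Iteration 3: no further components; recursion stops.
SUM(qty) = 1 + 3 + 1 + 1 + 9 + 5 + 2 = 22.

22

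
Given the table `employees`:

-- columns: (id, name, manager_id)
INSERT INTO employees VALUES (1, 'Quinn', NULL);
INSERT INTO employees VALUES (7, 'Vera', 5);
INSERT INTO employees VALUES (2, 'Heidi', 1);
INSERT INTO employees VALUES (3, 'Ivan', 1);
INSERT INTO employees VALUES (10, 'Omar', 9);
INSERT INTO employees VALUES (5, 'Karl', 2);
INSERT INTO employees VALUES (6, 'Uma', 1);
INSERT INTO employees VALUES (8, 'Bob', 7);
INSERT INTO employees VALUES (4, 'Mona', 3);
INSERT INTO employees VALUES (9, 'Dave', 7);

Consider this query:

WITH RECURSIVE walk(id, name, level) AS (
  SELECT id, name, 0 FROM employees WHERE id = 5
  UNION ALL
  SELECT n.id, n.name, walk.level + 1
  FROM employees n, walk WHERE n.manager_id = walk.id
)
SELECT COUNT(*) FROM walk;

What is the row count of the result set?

Base: id=5 (Karl) at level 0.
Iteration 1: rows with manager_id in {5} -> Vera (id 7, level 1).
Iteration 2: rows with manager_id in {7} -> Bob (id 8, level 2), Dave (id 9, level 2).
Iteration 3: rows with manager_id in {8,9} -> Omar (id 10, level 3).
Iteration 4: no rows with manager_id in {10}; recursion stops.
Total rows emitted: 5.

5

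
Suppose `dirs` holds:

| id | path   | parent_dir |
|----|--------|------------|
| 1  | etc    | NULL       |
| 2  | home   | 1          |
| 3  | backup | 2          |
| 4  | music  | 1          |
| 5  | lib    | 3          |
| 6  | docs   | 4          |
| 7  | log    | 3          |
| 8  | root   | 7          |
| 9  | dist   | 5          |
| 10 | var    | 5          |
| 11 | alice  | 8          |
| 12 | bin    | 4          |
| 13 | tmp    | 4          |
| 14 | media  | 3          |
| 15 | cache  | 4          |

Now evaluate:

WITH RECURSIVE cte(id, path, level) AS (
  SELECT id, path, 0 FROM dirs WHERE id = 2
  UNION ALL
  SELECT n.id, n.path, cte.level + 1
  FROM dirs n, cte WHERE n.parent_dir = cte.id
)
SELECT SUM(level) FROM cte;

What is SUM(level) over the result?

20

Base: id=2 (home) at level 0.
Iteration 1: rows with parent_dir in {2} -> backup (id 3, level 1).
Iteration 2: rows with parent_dir in {3} -> lib (id 5, level 2), log (id 7, level 2), media (id 14, level 2).
Iteration 3: rows with parent_dir in {5,7,14} -> root (id 8, level 3), dist (id 9, level 3), var (id 10, level 3).
Iteration 4: rows with parent_dir in {8,9,10} -> alice (id 11, level 4).
Iteration 5: no rows with parent_dir in {11}; recursion stops.
SUM(level) = 0 + 1 + 2 + 2 + 2 + 3 + 3 + 3 + 4 = 20.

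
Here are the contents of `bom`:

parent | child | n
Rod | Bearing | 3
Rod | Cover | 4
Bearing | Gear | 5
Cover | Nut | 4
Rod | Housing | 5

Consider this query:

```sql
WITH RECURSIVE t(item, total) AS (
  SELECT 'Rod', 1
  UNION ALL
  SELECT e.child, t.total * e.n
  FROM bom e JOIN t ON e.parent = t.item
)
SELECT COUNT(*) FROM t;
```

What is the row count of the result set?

Base: (Rod, total=1).
Iteration 1: components of {Rod} -> Bearing = 1*3 = 3, Cover = 1*4 = 4, Housing = 1*5 = 5.
Iteration 2: components of {Bearing,Cover,Housing} -> Gear = 3*5 = 15, Nut = 4*4 = 16.
Iteration 3: no further components; recursion stops.
Total rows emitted: 6.

6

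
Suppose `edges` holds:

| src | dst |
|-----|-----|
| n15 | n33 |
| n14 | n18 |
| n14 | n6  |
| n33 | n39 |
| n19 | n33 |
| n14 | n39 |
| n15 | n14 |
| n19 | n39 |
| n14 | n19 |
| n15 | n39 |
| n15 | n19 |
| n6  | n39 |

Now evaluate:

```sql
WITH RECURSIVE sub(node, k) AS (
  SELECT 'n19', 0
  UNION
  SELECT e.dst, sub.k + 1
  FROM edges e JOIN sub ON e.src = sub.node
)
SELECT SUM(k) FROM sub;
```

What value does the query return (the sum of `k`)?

Base: (n19, k=0).
Iteration 1: edges from {n19} -> (n33, k=1), (n39, k=1).
Iteration 2: edges from {n33,n39} -> (n39, k=2).
Iteration 3: no outgoing edges from {n39}; recursion stops.
SUM(k) = 0 + 1 + 1 + 2 = 4.

4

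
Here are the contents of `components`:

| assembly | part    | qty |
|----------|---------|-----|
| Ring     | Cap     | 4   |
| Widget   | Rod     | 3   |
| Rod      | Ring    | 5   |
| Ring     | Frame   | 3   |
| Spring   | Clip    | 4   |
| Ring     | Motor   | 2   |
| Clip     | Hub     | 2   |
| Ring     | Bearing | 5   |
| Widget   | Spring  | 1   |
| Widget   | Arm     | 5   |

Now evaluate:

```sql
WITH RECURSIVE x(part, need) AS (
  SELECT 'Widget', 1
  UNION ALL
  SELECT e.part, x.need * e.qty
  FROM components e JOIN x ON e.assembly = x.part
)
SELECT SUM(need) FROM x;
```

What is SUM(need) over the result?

247

Base: (Widget, need=1).
Iteration 1: components of {Widget} -> Arm = 1*5 = 5, Rod = 1*3 = 3, Spring = 1*1 = 1.
Iteration 2: components of {Arm,Rod,Spring} -> Clip = 1*4 = 4, Ring = 3*5 = 15.
Iteration 3: components of {Clip,Ring} -> Bearing = 15*5 = 75, Cap = 15*4 = 60, Frame = 15*3 = 45, Hub = 4*2 = 8, Motor = 15*2 = 30.
Iteration 4: no further components; recursion stops.
SUM(need) = 1 + 5 + 3 + 1 + 15 + 4 + 45 + 60 + 75 + 30 + 8 = 247.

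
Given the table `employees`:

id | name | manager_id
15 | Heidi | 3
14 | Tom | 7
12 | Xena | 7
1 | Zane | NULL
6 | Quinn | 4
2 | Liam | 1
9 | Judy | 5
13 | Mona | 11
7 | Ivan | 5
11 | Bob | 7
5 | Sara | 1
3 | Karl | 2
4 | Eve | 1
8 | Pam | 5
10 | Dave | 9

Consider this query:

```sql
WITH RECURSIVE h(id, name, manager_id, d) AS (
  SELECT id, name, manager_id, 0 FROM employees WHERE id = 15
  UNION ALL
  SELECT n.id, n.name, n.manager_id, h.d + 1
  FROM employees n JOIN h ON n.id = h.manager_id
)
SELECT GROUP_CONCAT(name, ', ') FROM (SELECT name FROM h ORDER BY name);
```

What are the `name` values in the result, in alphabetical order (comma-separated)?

Base: id=15 (Heidi), manager_id=3, d 0.
Iteration 1: join on id=3 -> Karl (id 3, manager_id=2, d 1).
Iteration 2: join on id=2 -> Liam (id 2, manager_id=1, d 2).
Iteration 3: join on id=1 -> Zane (id 1, manager_id=NULL, d 3).
Iteration 4: manager_id is NULL; no match; recursion stops.

Heidi, Karl, Liam, Zane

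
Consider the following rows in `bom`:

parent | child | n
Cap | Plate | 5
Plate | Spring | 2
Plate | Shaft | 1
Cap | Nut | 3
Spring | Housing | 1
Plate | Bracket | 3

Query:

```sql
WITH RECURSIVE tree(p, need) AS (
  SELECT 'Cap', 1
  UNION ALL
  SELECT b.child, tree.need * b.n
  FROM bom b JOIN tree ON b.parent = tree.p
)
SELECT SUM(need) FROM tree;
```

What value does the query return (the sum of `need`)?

49

Base: (Cap, need=1).
Iteration 1: components of {Cap} -> Nut = 1*3 = 3, Plate = 1*5 = 5.
Iteration 2: components of {Nut,Plate} -> Bracket = 5*3 = 15, Shaft = 5*1 = 5, Spring = 5*2 = 10.
Iteration 3: components of {Bracket,Shaft,Spring} -> Housing = 10*1 = 10.
Iteration 4: no further components; recursion stops.
SUM(need) = 1 + 5 + 3 + 10 + 5 + 15 + 10 = 49.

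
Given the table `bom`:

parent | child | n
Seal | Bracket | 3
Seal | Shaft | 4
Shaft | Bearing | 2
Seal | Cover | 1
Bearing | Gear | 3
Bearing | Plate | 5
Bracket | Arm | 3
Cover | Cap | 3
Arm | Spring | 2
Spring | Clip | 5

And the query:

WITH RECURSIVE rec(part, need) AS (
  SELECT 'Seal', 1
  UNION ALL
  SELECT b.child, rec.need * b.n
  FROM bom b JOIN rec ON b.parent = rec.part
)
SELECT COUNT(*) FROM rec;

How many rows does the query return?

11

Base: (Seal, need=1).
Iteration 1: components of {Seal} -> Bracket = 1*3 = 3, Cover = 1*1 = 1, Shaft = 1*4 = 4.
Iteration 2: components of {Bracket,Cover,Shaft} -> Arm = 3*3 = 9, Bearing = 4*2 = 8, Cap = 1*3 = 3.
Iteration 3: components of {Arm,Bearing,Cap} -> Gear = 8*3 = 24, Plate = 8*5 = 40, Spring = 9*2 = 18.
Iteration 4: components of {Gear,Plate,Spring} -> Clip = 18*5 = 90.
Iteration 5: no further components; recursion stops.
Total rows emitted: 11.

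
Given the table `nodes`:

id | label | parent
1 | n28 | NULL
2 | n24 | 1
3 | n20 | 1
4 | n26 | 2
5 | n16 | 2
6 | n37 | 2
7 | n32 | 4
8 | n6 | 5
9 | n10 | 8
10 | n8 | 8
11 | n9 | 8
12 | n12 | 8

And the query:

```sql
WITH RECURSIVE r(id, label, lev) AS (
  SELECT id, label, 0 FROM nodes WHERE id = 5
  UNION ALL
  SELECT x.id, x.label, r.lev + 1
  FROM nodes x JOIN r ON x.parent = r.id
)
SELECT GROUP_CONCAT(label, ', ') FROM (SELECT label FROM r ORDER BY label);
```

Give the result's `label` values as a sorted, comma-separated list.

n10, n12, n16, n6, n8, n9

Base: id=5 (n16) at lev 0.
Iteration 1: rows with parent in {5} -> n6 (id 8, lev 1).
Iteration 2: rows with parent in {8} -> n10 (id 9, lev 2), n8 (id 10, lev 2), n9 (id 11, lev 2), n12 (id 12, lev 2).
Iteration 3: no rows with parent in {9,10,11,12}; recursion stops.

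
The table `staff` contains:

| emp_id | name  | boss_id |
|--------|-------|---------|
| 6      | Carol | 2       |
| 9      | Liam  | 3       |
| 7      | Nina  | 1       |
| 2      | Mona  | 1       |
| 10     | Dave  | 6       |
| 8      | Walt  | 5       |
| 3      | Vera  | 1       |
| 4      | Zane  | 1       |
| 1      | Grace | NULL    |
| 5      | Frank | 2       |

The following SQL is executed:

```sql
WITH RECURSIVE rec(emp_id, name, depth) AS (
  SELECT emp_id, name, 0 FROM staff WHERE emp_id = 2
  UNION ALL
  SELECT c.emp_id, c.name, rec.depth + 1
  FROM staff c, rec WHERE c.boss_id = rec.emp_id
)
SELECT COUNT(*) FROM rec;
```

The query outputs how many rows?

5

Base: emp_id=2 (Mona) at depth 0.
Iteration 1: rows with boss_id in {2} -> Frank (id 5, depth 1), Carol (id 6, depth 1).
Iteration 2: rows with boss_id in {5,6} -> Walt (id 8, depth 2), Dave (id 10, depth 2).
Iteration 3: no rows with boss_id in {8,10}; recursion stops.
Total rows emitted: 5.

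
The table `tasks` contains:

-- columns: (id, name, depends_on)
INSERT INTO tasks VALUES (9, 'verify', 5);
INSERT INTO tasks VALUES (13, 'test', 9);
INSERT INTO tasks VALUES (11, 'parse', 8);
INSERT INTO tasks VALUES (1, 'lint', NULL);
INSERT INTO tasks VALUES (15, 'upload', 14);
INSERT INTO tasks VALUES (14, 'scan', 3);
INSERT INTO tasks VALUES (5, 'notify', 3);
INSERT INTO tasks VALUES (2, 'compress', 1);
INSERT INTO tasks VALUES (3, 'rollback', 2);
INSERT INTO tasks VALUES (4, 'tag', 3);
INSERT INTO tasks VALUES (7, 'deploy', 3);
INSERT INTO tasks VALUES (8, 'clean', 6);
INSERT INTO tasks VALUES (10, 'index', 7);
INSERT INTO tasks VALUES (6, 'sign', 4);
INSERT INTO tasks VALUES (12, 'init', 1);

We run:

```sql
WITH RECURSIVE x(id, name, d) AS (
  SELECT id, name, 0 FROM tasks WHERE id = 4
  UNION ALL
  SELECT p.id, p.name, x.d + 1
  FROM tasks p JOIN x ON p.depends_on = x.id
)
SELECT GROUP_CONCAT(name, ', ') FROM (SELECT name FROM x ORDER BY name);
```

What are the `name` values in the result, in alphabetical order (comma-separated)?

Base: id=4 (tag) at d 0.
Iteration 1: rows with depends_on in {4} -> sign (id 6, d 1).
Iteration 2: rows with depends_on in {6} -> clean (id 8, d 2).
Iteration 3: rows with depends_on in {8} -> parse (id 11, d 3).
Iteration 4: no rows with depends_on in {11}; recursion stops.

clean, parse, sign, tag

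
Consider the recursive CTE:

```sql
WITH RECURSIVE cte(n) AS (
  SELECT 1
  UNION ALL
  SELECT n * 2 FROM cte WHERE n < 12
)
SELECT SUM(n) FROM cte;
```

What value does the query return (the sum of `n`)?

Base: n=1.
Iteration 1: 1 < 12 holds -> n = 1 * 2 = 2.
Iteration 2: 2 < 12 holds -> n = 2 * 2 = 4.
Iteration 3: 4 < 12 holds -> n = 4 * 2 = 8.
Iteration 4: 8 < 12 holds -> n = 8 * 2 = 16.
Iteration 5: 16 < 12 fails; recursion stops.
SUM(n) = 1 + 2 + 4 + 8 + 16 = 31.

31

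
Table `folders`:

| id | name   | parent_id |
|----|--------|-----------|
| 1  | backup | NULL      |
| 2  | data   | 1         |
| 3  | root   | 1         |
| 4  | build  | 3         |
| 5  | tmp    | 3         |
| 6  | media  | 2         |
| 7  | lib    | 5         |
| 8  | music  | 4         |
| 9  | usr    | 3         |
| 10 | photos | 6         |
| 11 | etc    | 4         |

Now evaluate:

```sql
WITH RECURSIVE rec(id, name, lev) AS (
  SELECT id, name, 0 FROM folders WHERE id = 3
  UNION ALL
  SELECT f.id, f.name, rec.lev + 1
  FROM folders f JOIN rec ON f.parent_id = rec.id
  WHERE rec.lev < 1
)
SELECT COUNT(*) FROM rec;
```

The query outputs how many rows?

4

Base: id=3 (root) at lev 0.
Iteration 1: rows with parent_id in {3} -> build (id 4, lev 1), tmp (id 5, lev 1), usr (id 9, lev 1).
Iteration 2: lev < 1 fails for all current rows; recursion stops.
Total rows emitted: 4.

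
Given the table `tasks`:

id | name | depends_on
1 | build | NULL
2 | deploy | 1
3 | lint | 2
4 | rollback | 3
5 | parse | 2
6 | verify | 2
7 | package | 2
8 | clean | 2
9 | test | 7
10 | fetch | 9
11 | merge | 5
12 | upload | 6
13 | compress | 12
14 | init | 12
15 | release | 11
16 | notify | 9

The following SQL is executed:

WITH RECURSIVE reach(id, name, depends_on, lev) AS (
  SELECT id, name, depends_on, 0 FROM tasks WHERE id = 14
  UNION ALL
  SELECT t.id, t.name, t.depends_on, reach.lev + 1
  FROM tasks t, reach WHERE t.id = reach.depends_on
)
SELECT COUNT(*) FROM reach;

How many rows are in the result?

Base: id=14 (init), depends_on=12, lev 0.
Iteration 1: join on id=12 -> upload (id 12, depends_on=6, lev 1).
Iteration 2: join on id=6 -> verify (id 6, depends_on=2, lev 2).
Iteration 3: join on id=2 -> deploy (id 2, depends_on=1, lev 3).
Iteration 4: join on id=1 -> build (id 1, depends_on=NULL, lev 4).
Iteration 5: depends_on is NULL; no match; recursion stops.
Total rows emitted: 5.

5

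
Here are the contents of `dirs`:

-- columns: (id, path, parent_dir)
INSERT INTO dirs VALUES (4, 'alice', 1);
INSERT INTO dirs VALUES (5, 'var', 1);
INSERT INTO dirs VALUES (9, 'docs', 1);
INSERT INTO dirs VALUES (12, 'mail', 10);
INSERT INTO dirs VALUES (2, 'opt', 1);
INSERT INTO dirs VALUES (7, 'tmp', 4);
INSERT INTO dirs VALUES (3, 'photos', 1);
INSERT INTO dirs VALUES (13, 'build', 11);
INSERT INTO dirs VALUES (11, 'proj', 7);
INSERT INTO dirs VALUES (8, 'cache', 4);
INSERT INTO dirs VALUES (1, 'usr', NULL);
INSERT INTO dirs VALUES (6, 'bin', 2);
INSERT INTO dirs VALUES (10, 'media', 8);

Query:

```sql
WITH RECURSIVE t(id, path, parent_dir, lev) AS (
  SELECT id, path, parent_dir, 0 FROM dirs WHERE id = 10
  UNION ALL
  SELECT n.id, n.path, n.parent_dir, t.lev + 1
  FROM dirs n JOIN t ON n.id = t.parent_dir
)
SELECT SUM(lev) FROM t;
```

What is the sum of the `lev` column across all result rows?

6

Base: id=10 (media), parent_dir=8, lev 0.
Iteration 1: join on id=8 -> cache (id 8, parent_dir=4, lev 1).
Iteration 2: join on id=4 -> alice (id 4, parent_dir=1, lev 2).
Iteration 3: join on id=1 -> usr (id 1, parent_dir=NULL, lev 3).
Iteration 4: parent_dir is NULL; no match; recursion stops.
SUM(lev) = 0 + 1 + 2 + 3 = 6.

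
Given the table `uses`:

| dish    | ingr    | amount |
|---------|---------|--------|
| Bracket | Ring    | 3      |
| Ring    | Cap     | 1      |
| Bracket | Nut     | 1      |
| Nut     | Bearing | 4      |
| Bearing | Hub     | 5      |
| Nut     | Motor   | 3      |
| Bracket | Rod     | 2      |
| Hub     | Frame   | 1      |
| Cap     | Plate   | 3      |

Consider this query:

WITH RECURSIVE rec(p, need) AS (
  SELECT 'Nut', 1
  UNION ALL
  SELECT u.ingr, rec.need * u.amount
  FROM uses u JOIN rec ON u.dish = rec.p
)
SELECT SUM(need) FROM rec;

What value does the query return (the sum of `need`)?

Base: (Nut, need=1).
Iteration 1: components of {Nut} -> Bearing = 1*4 = 4, Motor = 1*3 = 3.
Iteration 2: components of {Bearing,Motor} -> Hub = 4*5 = 20.
Iteration 3: components of {Hub} -> Frame = 20*1 = 20.
Iteration 4: no further components; recursion stops.
SUM(need) = 1 + 4 + 3 + 20 + 20 = 48.

48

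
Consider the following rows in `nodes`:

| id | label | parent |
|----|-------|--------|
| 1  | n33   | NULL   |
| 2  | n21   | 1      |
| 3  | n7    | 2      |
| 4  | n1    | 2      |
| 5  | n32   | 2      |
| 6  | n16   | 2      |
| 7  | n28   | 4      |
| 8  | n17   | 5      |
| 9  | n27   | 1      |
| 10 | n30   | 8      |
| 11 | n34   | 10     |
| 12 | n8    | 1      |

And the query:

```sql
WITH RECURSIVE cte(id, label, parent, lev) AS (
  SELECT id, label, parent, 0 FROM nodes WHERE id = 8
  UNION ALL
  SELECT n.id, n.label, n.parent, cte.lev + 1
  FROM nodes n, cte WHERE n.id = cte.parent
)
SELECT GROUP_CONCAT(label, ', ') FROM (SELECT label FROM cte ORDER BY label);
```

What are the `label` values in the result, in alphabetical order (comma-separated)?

Base: id=8 (n17), parent=5, lev 0.
Iteration 1: join on id=5 -> n32 (id 5, parent=2, lev 1).
Iteration 2: join on id=2 -> n21 (id 2, parent=1, lev 2).
Iteration 3: join on id=1 -> n33 (id 1, parent=NULL, lev 3).
Iteration 4: parent is NULL; no match; recursion stops.

n17, n21, n32, n33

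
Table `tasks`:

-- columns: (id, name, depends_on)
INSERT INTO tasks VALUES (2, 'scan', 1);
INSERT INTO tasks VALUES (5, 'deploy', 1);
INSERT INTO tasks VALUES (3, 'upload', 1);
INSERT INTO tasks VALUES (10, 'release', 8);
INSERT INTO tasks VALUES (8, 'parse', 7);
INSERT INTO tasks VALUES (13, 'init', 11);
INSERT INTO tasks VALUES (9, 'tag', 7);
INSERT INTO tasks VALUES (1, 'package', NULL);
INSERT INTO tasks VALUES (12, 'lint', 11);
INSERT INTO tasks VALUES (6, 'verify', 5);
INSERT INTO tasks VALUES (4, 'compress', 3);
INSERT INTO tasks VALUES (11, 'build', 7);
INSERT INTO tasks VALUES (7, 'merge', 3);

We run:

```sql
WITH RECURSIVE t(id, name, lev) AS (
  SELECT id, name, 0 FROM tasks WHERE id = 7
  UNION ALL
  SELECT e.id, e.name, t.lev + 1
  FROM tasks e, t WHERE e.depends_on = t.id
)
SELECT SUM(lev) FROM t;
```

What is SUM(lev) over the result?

9

Base: id=7 (merge) at lev 0.
Iteration 1: rows with depends_on in {7} -> parse (id 8, lev 1), tag (id 9, lev 1), build (id 11, lev 1).
Iteration 2: rows with depends_on in {8,9,11} -> release (id 10, lev 2), lint (id 12, lev 2), init (id 13, lev 2).
Iteration 3: no rows with depends_on in {10,12,13}; recursion stops.
SUM(lev) = 0 + 1 + 1 + 1 + 2 + 2 + 2 = 9.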